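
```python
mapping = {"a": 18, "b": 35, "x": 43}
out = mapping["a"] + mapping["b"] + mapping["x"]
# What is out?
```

Trace (tracking out):
mapping = {'a': 18, 'b': 35, 'x': 43}  # -> mapping = {'a': 18, 'b': 35, 'x': 43}
out = mapping['a'] + mapping['b'] + mapping['x']  # -> out = 96

Answer: 96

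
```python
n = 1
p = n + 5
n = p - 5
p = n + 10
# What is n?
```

Answer: 1

Derivation:
Trace (tracking n):
n = 1  # -> n = 1
p = n + 5  # -> p = 6
n = p - 5  # -> n = 1
p = n + 10  # -> p = 11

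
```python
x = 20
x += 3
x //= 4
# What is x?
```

Answer: 5

Derivation:
Trace (tracking x):
x = 20  # -> x = 20
x += 3  # -> x = 23
x //= 4  # -> x = 5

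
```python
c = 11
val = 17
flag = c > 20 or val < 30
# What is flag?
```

Trace (tracking flag):
c = 11  # -> c = 11
val = 17  # -> val = 17
flag = c > 20 or val < 30  # -> flag = True

Answer: True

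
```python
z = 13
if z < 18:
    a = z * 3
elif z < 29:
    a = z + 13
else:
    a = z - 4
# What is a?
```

Trace (tracking a):
z = 13  # -> z = 13
if z < 18:  # condition is True
    a = z * 3  # -> a = 39

Answer: 39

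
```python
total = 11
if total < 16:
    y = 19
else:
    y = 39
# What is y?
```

Answer: 19

Derivation:
Trace (tracking y):
total = 11  # -> total = 11
if total < 16:  # condition is True
    y = 19  # -> y = 19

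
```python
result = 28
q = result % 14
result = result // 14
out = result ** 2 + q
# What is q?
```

Trace (tracking q):
result = 28  # -> result = 28
q = result % 14  # -> q = 0
result = result // 14  # -> result = 2
out = result ** 2 + q  # -> out = 4

Answer: 0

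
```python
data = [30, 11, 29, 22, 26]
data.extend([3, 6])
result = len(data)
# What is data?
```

Answer: [30, 11, 29, 22, 26, 3, 6]

Derivation:
Trace (tracking data):
data = [30, 11, 29, 22, 26]  # -> data = [30, 11, 29, 22, 26]
data.extend([3, 6])  # -> data = [30, 11, 29, 22, 26, 3, 6]
result = len(data)  # -> result = 7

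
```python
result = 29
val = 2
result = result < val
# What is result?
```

Trace (tracking result):
result = 29  # -> result = 29
val = 2  # -> val = 2
result = result < val  # -> result = False

Answer: False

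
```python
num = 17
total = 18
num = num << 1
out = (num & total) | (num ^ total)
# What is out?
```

Answer: 50

Derivation:
Trace (tracking out):
num = 17  # -> num = 17
total = 18  # -> total = 18
num = num << 1  # -> num = 34
out = num & total | num ^ total  # -> out = 50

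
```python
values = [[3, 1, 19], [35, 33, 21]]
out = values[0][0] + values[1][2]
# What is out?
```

Answer: 24

Derivation:
Trace (tracking out):
values = [[3, 1, 19], [35, 33, 21]]  # -> values = [[3, 1, 19], [35, 33, 21]]
out = values[0][0] + values[1][2]  # -> out = 24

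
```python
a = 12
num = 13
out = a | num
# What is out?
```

Trace (tracking out):
a = 12  # -> a = 12
num = 13  # -> num = 13
out = a | num  # -> out = 13

Answer: 13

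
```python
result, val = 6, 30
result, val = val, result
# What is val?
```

Trace (tracking val):
result, val = (6, 30)  # -> result = 6, val = 30
result, val = (val, result)  # -> result = 30, val = 6

Answer: 6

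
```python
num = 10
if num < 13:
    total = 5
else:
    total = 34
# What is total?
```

Answer: 5

Derivation:
Trace (tracking total):
num = 10  # -> num = 10
if num < 13:  # condition is True
    total = 5  # -> total = 5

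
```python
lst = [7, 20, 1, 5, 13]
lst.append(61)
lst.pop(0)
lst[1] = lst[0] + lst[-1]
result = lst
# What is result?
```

Trace (tracking result):
lst = [7, 20, 1, 5, 13]  # -> lst = [7, 20, 1, 5, 13]
lst.append(61)  # -> lst = [7, 20, 1, 5, 13, 61]
lst.pop(0)  # -> lst = [20, 1, 5, 13, 61]
lst[1] = lst[0] + lst[-1]  # -> lst = [20, 81, 5, 13, 61]
result = lst  # -> result = [20, 81, 5, 13, 61]

Answer: [20, 81, 5, 13, 61]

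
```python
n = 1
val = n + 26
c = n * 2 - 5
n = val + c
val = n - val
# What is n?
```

Answer: 24

Derivation:
Trace (tracking n):
n = 1  # -> n = 1
val = n + 26  # -> val = 27
c = n * 2 - 5  # -> c = -3
n = val + c  # -> n = 24
val = n - val  # -> val = -3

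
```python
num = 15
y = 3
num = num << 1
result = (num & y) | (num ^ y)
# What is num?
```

Trace (tracking num):
num = 15  # -> num = 15
y = 3  # -> y = 3
num = num << 1  # -> num = 30
result = num & y | num ^ y  # -> result = 31

Answer: 30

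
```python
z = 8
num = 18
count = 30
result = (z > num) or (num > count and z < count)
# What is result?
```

Trace (tracking result):
z = 8  # -> z = 8
num = 18  # -> num = 18
count = 30  # -> count = 30
result = z > num or (num > count and z < count)  # -> result = False

Answer: False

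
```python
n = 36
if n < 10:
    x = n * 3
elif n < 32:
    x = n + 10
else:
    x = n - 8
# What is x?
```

Answer: 28

Derivation:
Trace (tracking x):
n = 36  # -> n = 36
if n < 10:  # condition is False
elif n < 32:  # condition is False
else:
    x = n - 8  # -> x = 28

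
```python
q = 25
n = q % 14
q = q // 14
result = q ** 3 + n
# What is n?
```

Answer: 11

Derivation:
Trace (tracking n):
q = 25  # -> q = 25
n = q % 14  # -> n = 11
q = q // 14  # -> q = 1
result = q ** 3 + n  # -> result = 12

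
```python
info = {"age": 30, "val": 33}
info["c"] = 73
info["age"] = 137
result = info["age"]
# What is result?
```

Answer: 137

Derivation:
Trace (tracking result):
info = {'age': 30, 'val': 33}  # -> info = {'age': 30, 'val': 33}
info['c'] = 73  # -> info = {'age': 30, 'val': 33, 'c': 73}
info['age'] = 137  # -> info = {'age': 137, 'val': 33, 'c': 73}
result = info['age']  # -> result = 137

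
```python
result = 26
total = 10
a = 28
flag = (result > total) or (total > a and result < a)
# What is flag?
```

Answer: True

Derivation:
Trace (tracking flag):
result = 26  # -> result = 26
total = 10  # -> total = 10
a = 28  # -> a = 28
flag = result > total or (total > a and result < a)  # -> flag = True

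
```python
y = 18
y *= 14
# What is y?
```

Trace (tracking y):
y = 18  # -> y = 18
y *= 14  # -> y = 252

Answer: 252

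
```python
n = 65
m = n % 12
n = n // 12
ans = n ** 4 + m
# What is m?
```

Trace (tracking m):
n = 65  # -> n = 65
m = n % 12  # -> m = 5
n = n // 12  # -> n = 5
ans = n ** 4 + m  # -> ans = 630

Answer: 5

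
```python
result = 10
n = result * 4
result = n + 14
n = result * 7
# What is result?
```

Answer: 54

Derivation:
Trace (tracking result):
result = 10  # -> result = 10
n = result * 4  # -> n = 40
result = n + 14  # -> result = 54
n = result * 7  # -> n = 378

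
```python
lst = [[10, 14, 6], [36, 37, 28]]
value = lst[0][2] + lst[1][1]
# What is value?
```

Trace (tracking value):
lst = [[10, 14, 6], [36, 37, 28]]  # -> lst = [[10, 14, 6], [36, 37, 28]]
value = lst[0][2] + lst[1][1]  # -> value = 43

Answer: 43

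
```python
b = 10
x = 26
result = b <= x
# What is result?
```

Answer: True

Derivation:
Trace (tracking result):
b = 10  # -> b = 10
x = 26  # -> x = 26
result = b <= x  # -> result = True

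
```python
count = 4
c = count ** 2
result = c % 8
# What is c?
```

Answer: 16

Derivation:
Trace (tracking c):
count = 4  # -> count = 4
c = count ** 2  # -> c = 16
result = c % 8  # -> result = 0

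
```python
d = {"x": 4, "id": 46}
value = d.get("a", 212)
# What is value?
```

Answer: 212

Derivation:
Trace (tracking value):
d = {'x': 4, 'id': 46}  # -> d = {'x': 4, 'id': 46}
value = d.get('a', 212)  # -> value = 212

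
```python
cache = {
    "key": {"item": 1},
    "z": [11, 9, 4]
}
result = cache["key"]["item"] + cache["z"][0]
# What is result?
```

Trace (tracking result):
cache = {'key': {'item': 1}, 'z': [11, 9, 4]}  # -> cache = {'key': {'item': 1}, 'z': [11, 9, 4]}
result = cache['key']['item'] + cache['z'][0]  # -> result = 12

Answer: 12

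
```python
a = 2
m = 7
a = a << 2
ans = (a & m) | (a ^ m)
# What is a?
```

Trace (tracking a):
a = 2  # -> a = 2
m = 7  # -> m = 7
a = a << 2  # -> a = 8
ans = a & m | a ^ m  # -> ans = 15

Answer: 8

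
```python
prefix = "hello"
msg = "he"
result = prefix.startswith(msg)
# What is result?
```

Trace (tracking result):
prefix = 'hello'  # -> prefix = 'hello'
msg = 'he'  # -> msg = 'he'
result = prefix.startswith(msg)  # -> result = True

Answer: True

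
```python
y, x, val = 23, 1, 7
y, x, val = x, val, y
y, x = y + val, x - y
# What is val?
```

Answer: 23

Derivation:
Trace (tracking val):
y, x, val = (23, 1, 7)  # -> y = 23, x = 1, val = 7
y, x, val = (x, val, y)  # -> y = 1, x = 7, val = 23
y, x = (y + val, x - y)  # -> y = 24, x = 6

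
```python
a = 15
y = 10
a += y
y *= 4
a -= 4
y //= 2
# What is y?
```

Answer: 20

Derivation:
Trace (tracking y):
a = 15  # -> a = 15
y = 10  # -> y = 10
a += y  # -> a = 25
y *= 4  # -> y = 40
a -= 4  # -> a = 21
y //= 2  # -> y = 20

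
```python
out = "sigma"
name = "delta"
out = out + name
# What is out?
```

Answer: 'sigmadelta'

Derivation:
Trace (tracking out):
out = 'sigma'  # -> out = 'sigma'
name = 'delta'  # -> name = 'delta'
out = out + name  # -> out = 'sigmadelta'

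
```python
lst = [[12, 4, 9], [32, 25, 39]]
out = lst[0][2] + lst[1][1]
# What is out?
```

Answer: 34

Derivation:
Trace (tracking out):
lst = [[12, 4, 9], [32, 25, 39]]  # -> lst = [[12, 4, 9], [32, 25, 39]]
out = lst[0][2] + lst[1][1]  # -> out = 34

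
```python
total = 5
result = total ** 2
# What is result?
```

Answer: 25

Derivation:
Trace (tracking result):
total = 5  # -> total = 5
result = total ** 2  # -> result = 25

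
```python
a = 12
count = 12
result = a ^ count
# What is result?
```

Answer: 0

Derivation:
Trace (tracking result):
a = 12  # -> a = 12
count = 12  # -> count = 12
result = a ^ count  # -> result = 0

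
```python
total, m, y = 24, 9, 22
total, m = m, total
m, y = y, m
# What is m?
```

Trace (tracking m):
total, m, y = (24, 9, 22)  # -> total = 24, m = 9, y = 22
total, m = (m, total)  # -> total = 9, m = 24
m, y = (y, m)  # -> m = 22, y = 24

Answer: 22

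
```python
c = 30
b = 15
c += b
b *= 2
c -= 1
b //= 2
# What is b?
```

Answer: 15

Derivation:
Trace (tracking b):
c = 30  # -> c = 30
b = 15  # -> b = 15
c += b  # -> c = 45
b *= 2  # -> b = 30
c -= 1  # -> c = 44
b //= 2  # -> b = 15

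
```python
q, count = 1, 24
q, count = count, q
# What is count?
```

Answer: 1

Derivation:
Trace (tracking count):
q, count = (1, 24)  # -> q = 1, count = 24
q, count = (count, q)  # -> q = 24, count = 1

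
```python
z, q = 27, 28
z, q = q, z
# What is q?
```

Trace (tracking q):
z, q = (27, 28)  # -> z = 27, q = 28
z, q = (q, z)  # -> z = 28, q = 27

Answer: 27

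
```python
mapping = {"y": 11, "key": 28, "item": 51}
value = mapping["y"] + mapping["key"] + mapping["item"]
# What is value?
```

Answer: 90

Derivation:
Trace (tracking value):
mapping = {'y': 11, 'key': 28, 'item': 51}  # -> mapping = {'y': 11, 'key': 28, 'item': 51}
value = mapping['y'] + mapping['key'] + mapping['item']  # -> value = 90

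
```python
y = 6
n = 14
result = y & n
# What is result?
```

Answer: 6

Derivation:
Trace (tracking result):
y = 6  # -> y = 6
n = 14  # -> n = 14
result = y & n  # -> result = 6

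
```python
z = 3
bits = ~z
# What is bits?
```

Answer: -4

Derivation:
Trace (tracking bits):
z = 3  # -> z = 3
bits = ~z  # -> bits = -4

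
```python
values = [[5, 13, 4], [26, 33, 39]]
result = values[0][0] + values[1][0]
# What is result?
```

Trace (tracking result):
values = [[5, 13, 4], [26, 33, 39]]  # -> values = [[5, 13, 4], [26, 33, 39]]
result = values[0][0] + values[1][0]  # -> result = 31

Answer: 31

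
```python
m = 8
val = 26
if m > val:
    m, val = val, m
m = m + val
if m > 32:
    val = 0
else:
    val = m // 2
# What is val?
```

Trace (tracking val):
m = 8  # -> m = 8
val = 26  # -> val = 26
if m > val:  # condition is False
m = m + val  # -> m = 34
if m > 32:  # condition is True
    val = 0  # -> val = 0

Answer: 0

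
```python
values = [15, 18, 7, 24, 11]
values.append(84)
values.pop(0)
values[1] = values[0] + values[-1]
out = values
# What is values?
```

Trace (tracking values):
values = [15, 18, 7, 24, 11]  # -> values = [15, 18, 7, 24, 11]
values.append(84)  # -> values = [15, 18, 7, 24, 11, 84]
values.pop(0)  # -> values = [18, 7, 24, 11, 84]
values[1] = values[0] + values[-1]  # -> values = [18, 102, 24, 11, 84]
out = values  # -> out = [18, 102, 24, 11, 84]

Answer: [18, 102, 24, 11, 84]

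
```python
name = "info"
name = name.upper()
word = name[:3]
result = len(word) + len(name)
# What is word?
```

Trace (tracking word):
name = 'info'  # -> name = 'info'
name = name.upper()  # -> name = 'INFO'
word = name[:3]  # -> word = 'INF'
result = len(word) + len(name)  # -> result = 7

Answer: 'INF'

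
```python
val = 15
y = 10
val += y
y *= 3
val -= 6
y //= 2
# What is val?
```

Answer: 19

Derivation:
Trace (tracking val):
val = 15  # -> val = 15
y = 10  # -> y = 10
val += y  # -> val = 25
y *= 3  # -> y = 30
val -= 6  # -> val = 19
y //= 2  # -> y = 15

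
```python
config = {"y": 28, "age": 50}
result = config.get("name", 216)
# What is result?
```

Trace (tracking result):
config = {'y': 28, 'age': 50}  # -> config = {'y': 28, 'age': 50}
result = config.get('name', 216)  # -> result = 216

Answer: 216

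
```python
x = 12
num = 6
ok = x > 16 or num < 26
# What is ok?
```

Trace (tracking ok):
x = 12  # -> x = 12
num = 6  # -> num = 6
ok = x > 16 or num < 26  # -> ok = True

Answer: True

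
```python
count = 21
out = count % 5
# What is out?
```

Trace (tracking out):
count = 21  # -> count = 21
out = count % 5  # -> out = 1

Answer: 1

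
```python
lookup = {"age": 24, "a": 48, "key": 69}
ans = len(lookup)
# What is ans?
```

Trace (tracking ans):
lookup = {'age': 24, 'a': 48, 'key': 69}  # -> lookup = {'age': 24, 'a': 48, 'key': 69}
ans = len(lookup)  # -> ans = 3

Answer: 3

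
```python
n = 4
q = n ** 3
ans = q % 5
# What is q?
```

Answer: 64

Derivation:
Trace (tracking q):
n = 4  # -> n = 4
q = n ** 3  # -> q = 64
ans = q % 5  # -> ans = 4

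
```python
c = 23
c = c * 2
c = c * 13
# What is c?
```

Trace (tracking c):
c = 23  # -> c = 23
c = c * 2  # -> c = 46
c = c * 13  # -> c = 598

Answer: 598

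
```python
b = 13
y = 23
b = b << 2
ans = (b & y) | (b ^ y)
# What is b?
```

Answer: 52

Derivation:
Trace (tracking b):
b = 13  # -> b = 13
y = 23  # -> y = 23
b = b << 2  # -> b = 52
ans = b & y | b ^ y  # -> ans = 55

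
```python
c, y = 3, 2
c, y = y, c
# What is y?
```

Answer: 3

Derivation:
Trace (tracking y):
c, y = (3, 2)  # -> c = 3, y = 2
c, y = (y, c)  # -> c = 2, y = 3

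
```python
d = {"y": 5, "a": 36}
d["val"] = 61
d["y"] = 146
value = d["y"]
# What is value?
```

Trace (tracking value):
d = {'y': 5, 'a': 36}  # -> d = {'y': 5, 'a': 36}
d['val'] = 61  # -> d = {'y': 5, 'a': 36, 'val': 61}
d['y'] = 146  # -> d = {'y': 146, 'a': 36, 'val': 61}
value = d['y']  # -> value = 146

Answer: 146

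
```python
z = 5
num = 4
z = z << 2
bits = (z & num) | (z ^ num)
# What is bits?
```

Answer: 20

Derivation:
Trace (tracking bits):
z = 5  # -> z = 5
num = 4  # -> num = 4
z = z << 2  # -> z = 20
bits = z & num | z ^ num  # -> bits = 20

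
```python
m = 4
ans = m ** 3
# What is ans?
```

Answer: 64

Derivation:
Trace (tracking ans):
m = 4  # -> m = 4
ans = m ** 3  # -> ans = 64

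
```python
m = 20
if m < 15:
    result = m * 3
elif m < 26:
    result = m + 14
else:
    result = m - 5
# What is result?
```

Trace (tracking result):
m = 20  # -> m = 20
if m < 15:  # condition is False
elif m < 26:  # condition is True
    result = m + 14  # -> result = 34

Answer: 34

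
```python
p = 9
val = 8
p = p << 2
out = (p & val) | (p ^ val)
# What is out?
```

Trace (tracking out):
p = 9  # -> p = 9
val = 8  # -> val = 8
p = p << 2  # -> p = 36
out = p & val | p ^ val  # -> out = 44

Answer: 44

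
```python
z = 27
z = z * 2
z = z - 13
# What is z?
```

Answer: 41

Derivation:
Trace (tracking z):
z = 27  # -> z = 27
z = z * 2  # -> z = 54
z = z - 13  # -> z = 41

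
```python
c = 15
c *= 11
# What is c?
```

Trace (tracking c):
c = 15  # -> c = 15
c *= 11  # -> c = 165

Answer: 165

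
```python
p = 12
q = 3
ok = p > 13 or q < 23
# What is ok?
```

Trace (tracking ok):
p = 12  # -> p = 12
q = 3  # -> q = 3
ok = p > 13 or q < 23  # -> ok = True

Answer: True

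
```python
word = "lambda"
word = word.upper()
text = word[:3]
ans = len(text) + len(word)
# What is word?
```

Trace (tracking word):
word = 'lambda'  # -> word = 'lambda'
word = word.upper()  # -> word = 'LAMBDA'
text = word[:3]  # -> text = 'LAM'
ans = len(text) + len(word)  # -> ans = 9

Answer: 'LAMBDA'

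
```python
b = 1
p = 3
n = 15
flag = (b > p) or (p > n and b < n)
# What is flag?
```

Answer: False

Derivation:
Trace (tracking flag):
b = 1  # -> b = 1
p = 3  # -> p = 3
n = 15  # -> n = 15
flag = b > p or (p > n and b < n)  # -> flag = False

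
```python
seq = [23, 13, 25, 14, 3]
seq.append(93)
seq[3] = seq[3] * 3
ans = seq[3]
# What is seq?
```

Answer: [23, 13, 25, 42, 3, 93]

Derivation:
Trace (tracking seq):
seq = [23, 13, 25, 14, 3]  # -> seq = [23, 13, 25, 14, 3]
seq.append(93)  # -> seq = [23, 13, 25, 14, 3, 93]
seq[3] = seq[3] * 3  # -> seq = [23, 13, 25, 42, 3, 93]
ans = seq[3]  # -> ans = 42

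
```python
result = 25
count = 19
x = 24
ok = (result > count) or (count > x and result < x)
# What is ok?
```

Trace (tracking ok):
result = 25  # -> result = 25
count = 19  # -> count = 19
x = 24  # -> x = 24
ok = result > count or (count > x and result < x)  # -> ok = True

Answer: True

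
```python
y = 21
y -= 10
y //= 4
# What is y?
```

Trace (tracking y):
y = 21  # -> y = 21
y -= 10  # -> y = 11
y //= 4  # -> y = 2

Answer: 2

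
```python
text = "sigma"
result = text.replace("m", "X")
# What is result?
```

Answer: 'sigXa'

Derivation:
Trace (tracking result):
text = 'sigma'  # -> text = 'sigma'
result = text.replace('m', 'X')  # -> result = 'sigXa'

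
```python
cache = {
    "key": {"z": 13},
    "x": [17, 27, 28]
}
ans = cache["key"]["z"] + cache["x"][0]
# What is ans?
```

Answer: 30

Derivation:
Trace (tracking ans):
cache = {'key': {'z': 13}, 'x': [17, 27, 28]}  # -> cache = {'key': {'z': 13}, 'x': [17, 27, 28]}
ans = cache['key']['z'] + cache['x'][0]  # -> ans = 30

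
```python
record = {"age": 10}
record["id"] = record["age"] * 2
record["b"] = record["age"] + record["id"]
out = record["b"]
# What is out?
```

Answer: 30

Derivation:
Trace (tracking out):
record = {'age': 10}  # -> record = {'age': 10}
record['id'] = record['age'] * 2  # -> record = {'age': 10, 'id': 20}
record['b'] = record['age'] + record['id']  # -> record = {'age': 10, 'id': 20, 'b': 30}
out = record['b']  # -> out = 30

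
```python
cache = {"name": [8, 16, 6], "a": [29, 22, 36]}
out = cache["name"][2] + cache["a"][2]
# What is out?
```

Trace (tracking out):
cache = {'name': [8, 16, 6], 'a': [29, 22, 36]}  # -> cache = {'name': [8, 16, 6], 'a': [29, 22, 36]}
out = cache['name'][2] + cache['a'][2]  # -> out = 42

Answer: 42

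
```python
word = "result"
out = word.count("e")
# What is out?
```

Answer: 1

Derivation:
Trace (tracking out):
word = 'result'  # -> word = 'result'
out = word.count('e')  # -> out = 1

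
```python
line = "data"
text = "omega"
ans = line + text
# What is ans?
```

Trace (tracking ans):
line = 'data'  # -> line = 'data'
text = 'omega'  # -> text = 'omega'
ans = line + text  # -> ans = 'dataomega'

Answer: 'dataomega'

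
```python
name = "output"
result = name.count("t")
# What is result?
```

Answer: 2

Derivation:
Trace (tracking result):
name = 'output'  # -> name = 'output'
result = name.count('t')  # -> result = 2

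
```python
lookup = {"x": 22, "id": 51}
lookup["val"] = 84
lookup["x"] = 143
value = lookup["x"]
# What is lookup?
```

Answer: {'x': 143, 'id': 51, 'val': 84}

Derivation:
Trace (tracking lookup):
lookup = {'x': 22, 'id': 51}  # -> lookup = {'x': 22, 'id': 51}
lookup['val'] = 84  # -> lookup = {'x': 22, 'id': 51, 'val': 84}
lookup['x'] = 143  # -> lookup = {'x': 143, 'id': 51, 'val': 84}
value = lookup['x']  # -> value = 143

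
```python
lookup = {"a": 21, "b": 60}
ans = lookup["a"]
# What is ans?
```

Answer: 21

Derivation:
Trace (tracking ans):
lookup = {'a': 21, 'b': 60}  # -> lookup = {'a': 21, 'b': 60}
ans = lookup['a']  # -> ans = 21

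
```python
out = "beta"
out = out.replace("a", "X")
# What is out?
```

Trace (tracking out):
out = 'beta'  # -> out = 'beta'
out = out.replace('a', 'X')  # -> out = 'betX'

Answer: 'betX'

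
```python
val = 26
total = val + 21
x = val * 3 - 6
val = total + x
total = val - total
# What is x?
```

Answer: 72

Derivation:
Trace (tracking x):
val = 26  # -> val = 26
total = val + 21  # -> total = 47
x = val * 3 - 6  # -> x = 72
val = total + x  # -> val = 119
total = val - total  # -> total = 72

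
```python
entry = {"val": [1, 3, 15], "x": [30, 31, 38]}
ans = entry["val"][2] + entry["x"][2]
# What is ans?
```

Answer: 53

Derivation:
Trace (tracking ans):
entry = {'val': [1, 3, 15], 'x': [30, 31, 38]}  # -> entry = {'val': [1, 3, 15], 'x': [30, 31, 38]}
ans = entry['val'][2] + entry['x'][2]  # -> ans = 53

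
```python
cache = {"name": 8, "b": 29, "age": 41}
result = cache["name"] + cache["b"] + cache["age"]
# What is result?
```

Trace (tracking result):
cache = {'name': 8, 'b': 29, 'age': 41}  # -> cache = {'name': 8, 'b': 29, 'age': 41}
result = cache['name'] + cache['b'] + cache['age']  # -> result = 78

Answer: 78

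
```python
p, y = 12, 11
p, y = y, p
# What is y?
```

Trace (tracking y):
p, y = (12, 11)  # -> p = 12, y = 11
p, y = (y, p)  # -> p = 11, y = 12

Answer: 12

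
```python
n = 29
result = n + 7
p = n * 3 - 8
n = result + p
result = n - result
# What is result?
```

Trace (tracking result):
n = 29  # -> n = 29
result = n + 7  # -> result = 36
p = n * 3 - 8  # -> p = 79
n = result + p  # -> n = 115
result = n - result  # -> result = 79

Answer: 79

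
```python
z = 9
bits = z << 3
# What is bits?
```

Answer: 72

Derivation:
Trace (tracking bits):
z = 9  # -> z = 9
bits = z << 3  # -> bits = 72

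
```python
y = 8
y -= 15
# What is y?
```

Trace (tracking y):
y = 8  # -> y = 8
y -= 15  # -> y = -7

Answer: -7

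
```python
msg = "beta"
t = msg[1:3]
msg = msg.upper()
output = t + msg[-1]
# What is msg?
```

Answer: 'BETA'

Derivation:
Trace (tracking msg):
msg = 'beta'  # -> msg = 'beta'
t = msg[1:3]  # -> t = 'et'
msg = msg.upper()  # -> msg = 'BETA'
output = t + msg[-1]  # -> output = 'etA'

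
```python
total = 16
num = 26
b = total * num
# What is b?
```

Trace (tracking b):
total = 16  # -> total = 16
num = 26  # -> num = 26
b = total * num  # -> b = 416

Answer: 416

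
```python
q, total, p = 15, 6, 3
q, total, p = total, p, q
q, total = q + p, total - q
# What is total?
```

Answer: -3

Derivation:
Trace (tracking total):
q, total, p = (15, 6, 3)  # -> q = 15, total = 6, p = 3
q, total, p = (total, p, q)  # -> q = 6, total = 3, p = 15
q, total = (q + p, total - q)  # -> q = 21, total = -3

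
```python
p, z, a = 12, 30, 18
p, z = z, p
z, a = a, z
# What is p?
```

Trace (tracking p):
p, z, a = (12, 30, 18)  # -> p = 12, z = 30, a = 18
p, z = (z, p)  # -> p = 30, z = 12
z, a = (a, z)  # -> z = 18, a = 12

Answer: 30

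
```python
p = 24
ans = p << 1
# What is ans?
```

Trace (tracking ans):
p = 24  # -> p = 24
ans = p << 1  # -> ans = 48

Answer: 48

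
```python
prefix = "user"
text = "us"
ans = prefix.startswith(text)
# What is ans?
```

Answer: True

Derivation:
Trace (tracking ans):
prefix = 'user'  # -> prefix = 'user'
text = 'us'  # -> text = 'us'
ans = prefix.startswith(text)  # -> ans = True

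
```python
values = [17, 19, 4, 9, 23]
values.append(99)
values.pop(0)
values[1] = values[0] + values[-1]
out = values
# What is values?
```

Answer: [19, 118, 9, 23, 99]

Derivation:
Trace (tracking values):
values = [17, 19, 4, 9, 23]  # -> values = [17, 19, 4, 9, 23]
values.append(99)  # -> values = [17, 19, 4, 9, 23, 99]
values.pop(0)  # -> values = [19, 4, 9, 23, 99]
values[1] = values[0] + values[-1]  # -> values = [19, 118, 9, 23, 99]
out = values  # -> out = [19, 118, 9, 23, 99]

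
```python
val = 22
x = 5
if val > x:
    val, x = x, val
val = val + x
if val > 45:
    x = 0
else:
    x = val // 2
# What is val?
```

Trace (tracking val):
val = 22  # -> val = 22
x = 5  # -> x = 5
if val > x:  # condition is True
    val, x = (x, val)  # -> val = 5, x = 22
val = val + x  # -> val = 27
if val > 45:  # condition is False
else:
    x = val // 2  # -> x = 13

Answer: 27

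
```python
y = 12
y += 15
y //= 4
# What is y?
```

Answer: 6

Derivation:
Trace (tracking y):
y = 12  # -> y = 12
y += 15  # -> y = 27
y //= 4  # -> y = 6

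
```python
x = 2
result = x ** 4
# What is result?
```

Answer: 16

Derivation:
Trace (tracking result):
x = 2  # -> x = 2
result = x ** 4  # -> result = 16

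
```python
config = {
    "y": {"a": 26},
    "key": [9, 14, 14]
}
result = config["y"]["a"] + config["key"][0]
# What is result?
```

Answer: 35

Derivation:
Trace (tracking result):
config = {'y': {'a': 26}, 'key': [9, 14, 14]}  # -> config = {'y': {'a': 26}, 'key': [9, 14, 14]}
result = config['y']['a'] + config['key'][0]  # -> result = 35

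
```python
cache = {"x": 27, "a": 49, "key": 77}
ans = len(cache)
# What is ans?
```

Answer: 3

Derivation:
Trace (tracking ans):
cache = {'x': 27, 'a': 49, 'key': 77}  # -> cache = {'x': 27, 'a': 49, 'key': 77}
ans = len(cache)  # -> ans = 3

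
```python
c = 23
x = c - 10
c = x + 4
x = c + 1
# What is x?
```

Answer: 18

Derivation:
Trace (tracking x):
c = 23  # -> c = 23
x = c - 10  # -> x = 13
c = x + 4  # -> c = 17
x = c + 1  # -> x = 18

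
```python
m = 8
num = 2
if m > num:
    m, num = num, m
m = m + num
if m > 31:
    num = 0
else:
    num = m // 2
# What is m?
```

Answer: 10

Derivation:
Trace (tracking m):
m = 8  # -> m = 8
num = 2  # -> num = 2
if m > num:  # condition is True
    m, num = (num, m)  # -> m = 2, num = 8
m = m + num  # -> m = 10
if m > 31:  # condition is False
else:
    num = m // 2  # -> num = 5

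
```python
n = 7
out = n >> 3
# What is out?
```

Answer: 0

Derivation:
Trace (tracking out):
n = 7  # -> n = 7
out = n >> 3  # -> out = 0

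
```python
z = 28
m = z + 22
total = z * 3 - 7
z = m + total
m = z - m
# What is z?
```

Answer: 127

Derivation:
Trace (tracking z):
z = 28  # -> z = 28
m = z + 22  # -> m = 50
total = z * 3 - 7  # -> total = 77
z = m + total  # -> z = 127
m = z - m  # -> m = 77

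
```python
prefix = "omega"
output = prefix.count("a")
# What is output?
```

Trace (tracking output):
prefix = 'omega'  # -> prefix = 'omega'
output = prefix.count('a')  # -> output = 1

Answer: 1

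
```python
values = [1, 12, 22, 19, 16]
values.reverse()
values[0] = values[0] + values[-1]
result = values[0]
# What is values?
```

Trace (tracking values):
values = [1, 12, 22, 19, 16]  # -> values = [1, 12, 22, 19, 16]
values.reverse()  # -> values = [16, 19, 22, 12, 1]
values[0] = values[0] + values[-1]  # -> values = [17, 19, 22, 12, 1]
result = values[0]  # -> result = 17

Answer: [17, 19, 22, 12, 1]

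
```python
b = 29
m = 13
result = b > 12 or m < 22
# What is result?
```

Trace (tracking result):
b = 29  # -> b = 29
m = 13  # -> m = 13
result = b > 12 or m < 22  # -> result = True

Answer: True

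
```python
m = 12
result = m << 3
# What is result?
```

Trace (tracking result):
m = 12  # -> m = 12
result = m << 3  # -> result = 96

Answer: 96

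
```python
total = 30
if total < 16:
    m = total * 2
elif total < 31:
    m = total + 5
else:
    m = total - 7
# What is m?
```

Trace (tracking m):
total = 30  # -> total = 30
if total < 16:  # condition is False
elif total < 31:  # condition is True
    m = total + 5  # -> m = 35

Answer: 35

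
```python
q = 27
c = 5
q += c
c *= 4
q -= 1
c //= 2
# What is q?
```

Trace (tracking q):
q = 27  # -> q = 27
c = 5  # -> c = 5
q += c  # -> q = 32
c *= 4  # -> c = 20
q -= 1  # -> q = 31
c //= 2  # -> c = 10

Answer: 31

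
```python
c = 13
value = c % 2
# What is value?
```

Answer: 1

Derivation:
Trace (tracking value):
c = 13  # -> c = 13
value = c % 2  # -> value = 1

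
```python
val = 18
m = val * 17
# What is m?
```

Answer: 306

Derivation:
Trace (tracking m):
val = 18  # -> val = 18
m = val * 17  # -> m = 306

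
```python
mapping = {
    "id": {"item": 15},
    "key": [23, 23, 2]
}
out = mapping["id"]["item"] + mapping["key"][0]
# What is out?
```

Answer: 38

Derivation:
Trace (tracking out):
mapping = {'id': {'item': 15}, 'key': [23, 23, 2]}  # -> mapping = {'id': {'item': 15}, 'key': [23, 23, 2]}
out = mapping['id']['item'] + mapping['key'][0]  # -> out = 38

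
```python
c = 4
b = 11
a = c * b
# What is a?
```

Answer: 44

Derivation:
Trace (tracking a):
c = 4  # -> c = 4
b = 11  # -> b = 11
a = c * b  # -> a = 44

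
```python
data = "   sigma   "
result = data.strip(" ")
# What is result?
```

Trace (tracking result):
data = '   sigma   '  # -> data = '   sigma   '
result = data.strip(' ')  # -> result = 'sigma'

Answer: 'sigma'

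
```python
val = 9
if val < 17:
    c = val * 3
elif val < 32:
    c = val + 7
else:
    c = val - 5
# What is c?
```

Answer: 27

Derivation:
Trace (tracking c):
val = 9  # -> val = 9
if val < 17:  # condition is True
    c = val * 3  # -> c = 27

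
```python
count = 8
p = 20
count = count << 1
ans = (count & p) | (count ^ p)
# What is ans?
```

Answer: 20

Derivation:
Trace (tracking ans):
count = 8  # -> count = 8
p = 20  # -> p = 20
count = count << 1  # -> count = 16
ans = count & p | count ^ p  # -> ans = 20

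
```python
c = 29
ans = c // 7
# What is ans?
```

Trace (tracking ans):
c = 29  # -> c = 29
ans = c // 7  # -> ans = 4

Answer: 4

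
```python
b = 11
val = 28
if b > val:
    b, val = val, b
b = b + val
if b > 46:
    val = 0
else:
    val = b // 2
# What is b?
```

Answer: 39

Derivation:
Trace (tracking b):
b = 11  # -> b = 11
val = 28  # -> val = 28
if b > val:  # condition is False
b = b + val  # -> b = 39
if b > 46:  # condition is False
else:
    val = b // 2  # -> val = 19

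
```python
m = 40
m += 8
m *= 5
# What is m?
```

Trace (tracking m):
m = 40  # -> m = 40
m += 8  # -> m = 48
m *= 5  # -> m = 240

Answer: 240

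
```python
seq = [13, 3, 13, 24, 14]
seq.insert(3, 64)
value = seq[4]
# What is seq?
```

Answer: [13, 3, 13, 64, 24, 14]

Derivation:
Trace (tracking seq):
seq = [13, 3, 13, 24, 14]  # -> seq = [13, 3, 13, 24, 14]
seq.insert(3, 64)  # -> seq = [13, 3, 13, 64, 24, 14]
value = seq[4]  # -> value = 24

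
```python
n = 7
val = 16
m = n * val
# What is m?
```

Answer: 112

Derivation:
Trace (tracking m):
n = 7  # -> n = 7
val = 16  # -> val = 16
m = n * val  # -> m = 112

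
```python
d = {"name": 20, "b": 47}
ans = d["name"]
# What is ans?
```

Answer: 20

Derivation:
Trace (tracking ans):
d = {'name': 20, 'b': 47}  # -> d = {'name': 20, 'b': 47}
ans = d['name']  # -> ans = 20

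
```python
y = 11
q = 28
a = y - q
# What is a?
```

Trace (tracking a):
y = 11  # -> y = 11
q = 28  # -> q = 28
a = y - q  # -> a = -17

Answer: -17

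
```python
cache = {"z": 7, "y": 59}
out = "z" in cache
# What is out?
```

Trace (tracking out):
cache = {'z': 7, 'y': 59}  # -> cache = {'z': 7, 'y': 59}
out = 'z' in cache  # -> out = True

Answer: True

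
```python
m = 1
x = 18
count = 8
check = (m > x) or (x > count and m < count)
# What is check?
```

Answer: True

Derivation:
Trace (tracking check):
m = 1  # -> m = 1
x = 18  # -> x = 18
count = 8  # -> count = 8
check = m > x or (x > count and m < count)  # -> check = True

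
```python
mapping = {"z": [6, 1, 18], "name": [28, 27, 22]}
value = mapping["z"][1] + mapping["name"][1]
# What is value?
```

Trace (tracking value):
mapping = {'z': [6, 1, 18], 'name': [28, 27, 22]}  # -> mapping = {'z': [6, 1, 18], 'name': [28, 27, 22]}
value = mapping['z'][1] + mapping['name'][1]  # -> value = 28

Answer: 28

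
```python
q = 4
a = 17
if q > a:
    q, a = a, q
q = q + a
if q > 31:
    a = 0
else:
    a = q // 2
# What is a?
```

Trace (tracking a):
q = 4  # -> q = 4
a = 17  # -> a = 17
if q > a:  # condition is False
q = q + a  # -> q = 21
if q > 31:  # condition is False
else:
    a = q // 2  # -> a = 10

Answer: 10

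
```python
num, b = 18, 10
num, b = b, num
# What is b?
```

Answer: 18

Derivation:
Trace (tracking b):
num, b = (18, 10)  # -> num = 18, b = 10
num, b = (b, num)  # -> num = 10, b = 18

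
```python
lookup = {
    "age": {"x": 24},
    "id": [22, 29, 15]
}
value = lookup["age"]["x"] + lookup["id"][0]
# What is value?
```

Trace (tracking value):
lookup = {'age': {'x': 24}, 'id': [22, 29, 15]}  # -> lookup = {'age': {'x': 24}, 'id': [22, 29, 15]}
value = lookup['age']['x'] + lookup['id'][0]  # -> value = 46

Answer: 46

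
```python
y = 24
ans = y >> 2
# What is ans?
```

Answer: 6

Derivation:
Trace (tracking ans):
y = 24  # -> y = 24
ans = y >> 2  # -> ans = 6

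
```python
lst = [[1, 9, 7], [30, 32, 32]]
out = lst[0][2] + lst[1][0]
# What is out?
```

Trace (tracking out):
lst = [[1, 9, 7], [30, 32, 32]]  # -> lst = [[1, 9, 7], [30, 32, 32]]
out = lst[0][2] + lst[1][0]  # -> out = 37

Answer: 37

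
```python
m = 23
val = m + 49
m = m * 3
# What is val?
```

Answer: 72

Derivation:
Trace (tracking val):
m = 23  # -> m = 23
val = m + 49  # -> val = 72
m = m * 3  # -> m = 69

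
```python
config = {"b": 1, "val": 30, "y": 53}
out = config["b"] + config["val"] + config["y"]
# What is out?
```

Trace (tracking out):
config = {'b': 1, 'val': 30, 'y': 53}  # -> config = {'b': 1, 'val': 30, 'y': 53}
out = config['b'] + config['val'] + config['y']  # -> out = 84

Answer: 84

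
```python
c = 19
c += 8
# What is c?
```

Answer: 27

Derivation:
Trace (tracking c):
c = 19  # -> c = 19
c += 8  # -> c = 27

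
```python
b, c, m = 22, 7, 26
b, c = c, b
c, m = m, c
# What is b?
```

Trace (tracking b):
b, c, m = (22, 7, 26)  # -> b = 22, c = 7, m = 26
b, c = (c, b)  # -> b = 7, c = 22
c, m = (m, c)  # -> c = 26, m = 22

Answer: 7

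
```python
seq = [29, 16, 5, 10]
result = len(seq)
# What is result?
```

Trace (tracking result):
seq = [29, 16, 5, 10]  # -> seq = [29, 16, 5, 10]
result = len(seq)  # -> result = 4

Answer: 4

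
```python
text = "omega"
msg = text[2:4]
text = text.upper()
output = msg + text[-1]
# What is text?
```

Trace (tracking text):
text = 'omega'  # -> text = 'omega'
msg = text[2:4]  # -> msg = 'eg'
text = text.upper()  # -> text = 'OMEGA'
output = msg + text[-1]  # -> output = 'egA'

Answer: 'OMEGA'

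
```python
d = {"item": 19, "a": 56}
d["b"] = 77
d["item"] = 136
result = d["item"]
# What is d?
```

Trace (tracking d):
d = {'item': 19, 'a': 56}  # -> d = {'item': 19, 'a': 56}
d['b'] = 77  # -> d = {'item': 19, 'a': 56, 'b': 77}
d['item'] = 136  # -> d = {'item': 136, 'a': 56, 'b': 77}
result = d['item']  # -> result = 136

Answer: {'item': 136, 'a': 56, 'b': 77}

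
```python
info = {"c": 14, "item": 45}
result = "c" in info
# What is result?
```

Answer: True

Derivation:
Trace (tracking result):
info = {'c': 14, 'item': 45}  # -> info = {'c': 14, 'item': 45}
result = 'c' in info  # -> result = True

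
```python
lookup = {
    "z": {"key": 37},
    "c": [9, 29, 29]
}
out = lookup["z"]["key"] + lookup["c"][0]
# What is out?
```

Answer: 46

Derivation:
Trace (tracking out):
lookup = {'z': {'key': 37}, 'c': [9, 29, 29]}  # -> lookup = {'z': {'key': 37}, 'c': [9, 29, 29]}
out = lookup['z']['key'] + lookup['c'][0]  # -> out = 46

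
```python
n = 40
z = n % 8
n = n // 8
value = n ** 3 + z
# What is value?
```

Answer: 125

Derivation:
Trace (tracking value):
n = 40  # -> n = 40
z = n % 8  # -> z = 0
n = n // 8  # -> n = 5
value = n ** 3 + z  # -> value = 125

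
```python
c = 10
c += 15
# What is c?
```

Trace (tracking c):
c = 10  # -> c = 10
c += 15  # -> c = 25

Answer: 25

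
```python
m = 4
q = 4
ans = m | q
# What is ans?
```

Trace (tracking ans):
m = 4  # -> m = 4
q = 4  # -> q = 4
ans = m | q  # -> ans = 4

Answer: 4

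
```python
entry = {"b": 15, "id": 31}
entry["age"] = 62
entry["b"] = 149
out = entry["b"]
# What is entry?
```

Trace (tracking entry):
entry = {'b': 15, 'id': 31}  # -> entry = {'b': 15, 'id': 31}
entry['age'] = 62  # -> entry = {'b': 15, 'id': 31, 'age': 62}
entry['b'] = 149  # -> entry = {'b': 149, 'id': 31, 'age': 62}
out = entry['b']  # -> out = 149

Answer: {'b': 149, 'id': 31, 'age': 62}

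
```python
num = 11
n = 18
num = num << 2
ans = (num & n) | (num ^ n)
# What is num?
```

Trace (tracking num):
num = 11  # -> num = 11
n = 18  # -> n = 18
num = num << 2  # -> num = 44
ans = num & n | num ^ n  # -> ans = 62

Answer: 44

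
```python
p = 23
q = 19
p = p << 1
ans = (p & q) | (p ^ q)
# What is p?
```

Trace (tracking p):
p = 23  # -> p = 23
q = 19  # -> q = 19
p = p << 1  # -> p = 46
ans = p & q | p ^ q  # -> ans = 63

Answer: 46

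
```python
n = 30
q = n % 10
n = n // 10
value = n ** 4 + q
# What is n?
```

Trace (tracking n):
n = 30  # -> n = 30
q = n % 10  # -> q = 0
n = n // 10  # -> n = 3
value = n ** 4 + q  # -> value = 81

Answer: 3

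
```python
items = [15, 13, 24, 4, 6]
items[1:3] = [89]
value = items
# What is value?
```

Trace (tracking value):
items = [15, 13, 24, 4, 6]  # -> items = [15, 13, 24, 4, 6]
items[1:3] = [89]  # -> items = [15, 89, 4, 6]
value = items  # -> value = [15, 89, 4, 6]

Answer: [15, 89, 4, 6]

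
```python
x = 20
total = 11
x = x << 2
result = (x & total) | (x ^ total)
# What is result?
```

Trace (tracking result):
x = 20  # -> x = 20
total = 11  # -> total = 11
x = x << 2  # -> x = 80
result = x & total | x ^ total  # -> result = 91

Answer: 91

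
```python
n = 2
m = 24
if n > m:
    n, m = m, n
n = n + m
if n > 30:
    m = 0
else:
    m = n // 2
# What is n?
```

Trace (tracking n):
n = 2  # -> n = 2
m = 24  # -> m = 24
if n > m:  # condition is False
n = n + m  # -> n = 26
if n > 30:  # condition is False
else:
    m = n // 2  # -> m = 13

Answer: 26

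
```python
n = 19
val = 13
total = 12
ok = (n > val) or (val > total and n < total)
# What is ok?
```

Answer: True

Derivation:
Trace (tracking ok):
n = 19  # -> n = 19
val = 13  # -> val = 13
total = 12  # -> total = 12
ok = n > val or (val > total and n < total)  # -> ok = True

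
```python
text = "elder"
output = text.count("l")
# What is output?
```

Answer: 1

Derivation:
Trace (tracking output):
text = 'elder'  # -> text = 'elder'
output = text.count('l')  # -> output = 1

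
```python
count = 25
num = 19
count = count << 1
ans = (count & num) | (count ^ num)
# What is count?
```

Answer: 50

Derivation:
Trace (tracking count):
count = 25  # -> count = 25
num = 19  # -> num = 19
count = count << 1  # -> count = 50
ans = count & num | count ^ num  # -> ans = 51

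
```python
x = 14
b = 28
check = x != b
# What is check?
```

Answer: True

Derivation:
Trace (tracking check):
x = 14  # -> x = 14
b = 28  # -> b = 28
check = x != b  # -> check = True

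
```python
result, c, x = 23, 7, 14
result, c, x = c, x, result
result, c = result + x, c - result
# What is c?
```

Trace (tracking c):
result, c, x = (23, 7, 14)  # -> result = 23, c = 7, x = 14
result, c, x = (c, x, result)  # -> result = 7, c = 14, x = 23
result, c = (result + x, c - result)  # -> result = 30, c = 7

Answer: 7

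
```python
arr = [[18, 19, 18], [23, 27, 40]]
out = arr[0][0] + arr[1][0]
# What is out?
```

Answer: 41

Derivation:
Trace (tracking out):
arr = [[18, 19, 18], [23, 27, 40]]  # -> arr = [[18, 19, 18], [23, 27, 40]]
out = arr[0][0] + arr[1][0]  # -> out = 41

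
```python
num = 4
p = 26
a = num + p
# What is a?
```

Trace (tracking a):
num = 4  # -> num = 4
p = 26  # -> p = 26
a = num + p  # -> a = 30

Answer: 30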